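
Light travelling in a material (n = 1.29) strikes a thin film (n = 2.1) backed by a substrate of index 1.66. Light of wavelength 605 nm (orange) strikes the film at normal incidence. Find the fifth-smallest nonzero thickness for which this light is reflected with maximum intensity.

At the upper boundary (n = 1.29 to n = 2.1) the reflected ray undergoes a half-wave phase shift.
Bottom surface (2.1 → 1.66): reflection off a lower-index medium gives no phase shift.
Net: one phase inversion between the two reflected rays.
With one net inversion, constructive interference in reflection requires 2 n t = (m + ½) λ.
The fifth-smallest nonzero thickness corresponds to m = 4: t = (m + ½) λ / (2 n) = 4.50 × 605 / (2 × 2.1) = 648 nm.

648 nm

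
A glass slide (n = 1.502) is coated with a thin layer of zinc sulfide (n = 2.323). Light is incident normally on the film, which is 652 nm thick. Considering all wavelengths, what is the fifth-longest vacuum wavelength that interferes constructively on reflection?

673 nm

Top surface (1.0 → 2.323): reflection off a higher-index medium gives a half-wave phase shift.
Ray reflecting at the bottom interface goes from n = 2.323 toward n = 1.502: no phase shift.
The two reflections differ by half a wavelength.
With one net inversion, constructive interference in reflection requires 2 n t = (m + ½) λ.
λ = 2 n t / (m + ½). The fifth-longest wavelength is m = 4: λ = 2 × 2.323 × 652 / 4.50 = 673 nm.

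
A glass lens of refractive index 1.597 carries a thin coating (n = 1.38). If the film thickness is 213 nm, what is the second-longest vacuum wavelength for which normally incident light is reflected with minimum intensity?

Ray reflecting at the top interface goes from n = 1.0 toward n = 1.38: a half-wave phase shift.
Ray reflecting at the bottom interface goes from n = 1.38 toward n = 1.597: a half-wave phase shift.
The two reflections carry the same phase change, so no net offset.
So the condition for destructive reflection is 2 n t = (m + ½) λ.
λ = 2 n t / (m + ½). The second-longest wavelength is m = 1: λ = 2 × 1.38 × 213 / 1.50 = 392 nm.

392 nm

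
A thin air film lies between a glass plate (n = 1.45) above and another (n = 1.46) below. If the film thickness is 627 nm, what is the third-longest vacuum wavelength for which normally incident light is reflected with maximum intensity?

Ray reflecting at the top interface goes from n = 1.45 toward n = 1.0: no phase shift.
At the lower boundary (n = 1.0 to n = 1.46) the reflected ray undergoes a half-wave phase shift.
Net: one phase inversion between the two reflected rays.
With one net inversion, constructive interference in reflection requires 2 n t = (m + ½) λ.
λ = 2 n t / (m + ½). The third-longest wavelength is m = 2: λ = 2 × 1.0 × 627 / 2.50 = 502 nm.

502 nm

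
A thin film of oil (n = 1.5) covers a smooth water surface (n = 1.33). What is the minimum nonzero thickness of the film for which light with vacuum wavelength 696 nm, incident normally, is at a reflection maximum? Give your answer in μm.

Top surface (1.0 → 1.5): reflection off a higher-index medium gives a half-wave phase shift.
Ray reflecting at the bottom interface goes from n = 1.5 toward n = 1.33: no phase shift.
Net: one phase inversion between the two reflected rays.
So the condition for constructive reflection is 2 n t = (m + ½) λ.
Minimum at m = 0: t = λ / (4 n) = 696 / (4 × 1.5) = 116 nm.

0.116 μm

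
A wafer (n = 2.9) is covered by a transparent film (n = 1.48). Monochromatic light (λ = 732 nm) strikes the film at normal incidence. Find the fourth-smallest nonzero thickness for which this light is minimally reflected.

866 nm

Top surface (1.0 → 1.48): reflection off a higher-index medium gives a half-wave phase shift.
Ray reflecting at the bottom interface goes from n = 1.48 toward n = 2.9: a half-wave phase shift.
The two reflections carry the same phase change, so no net offset.
For dark reflection here: 2 n t = (m + ½) λ.
The fourth-smallest nonzero thickness corresponds to m = 3: t = (m + ½) λ / (2 n) = 3.50 × 732 / (2 × 1.48) = 866 nm.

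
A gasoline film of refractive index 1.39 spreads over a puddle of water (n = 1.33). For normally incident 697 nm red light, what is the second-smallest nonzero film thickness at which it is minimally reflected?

Ray reflecting at the top interface goes from n = 1.0 toward n = 1.39: a half-wave phase shift.
At the lower boundary (n = 1.39 to n = 1.33) the reflected ray undergoes no phase shift.
The two reflections differ by half a wavelength.
For dark reflection here: 2 n t = m λ.
The second-smallest nonzero thickness corresponds to m = 2: t = m λ / (2 n) = 2.00 × 697 / (2 × 1.39) = 501 nm.

501 nm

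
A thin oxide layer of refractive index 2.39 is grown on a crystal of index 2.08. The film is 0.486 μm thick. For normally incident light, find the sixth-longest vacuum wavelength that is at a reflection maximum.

422 nm

Top surface (1.0 → 2.39): reflection off a higher-index medium gives a half-wave phase shift.
At the lower boundary (n = 2.39 to n = 2.08) the reflected ray undergoes no phase shift.
Net: one phase inversion between the two reflected rays.
For strong reflection here: 2 n t = (m + ½) λ.
λ = 2 n t / (m + ½). The sixth-longest wavelength is m = 5: λ = 2 × 2.39 × 486 / 5.50 = 422 nm.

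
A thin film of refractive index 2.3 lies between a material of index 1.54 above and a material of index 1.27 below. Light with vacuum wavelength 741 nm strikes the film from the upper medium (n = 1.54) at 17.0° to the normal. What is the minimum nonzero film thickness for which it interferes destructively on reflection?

Ray reflecting at the top interface goes from n = 1.54 toward n = 2.3: a half-wave phase shift.
Ray reflecting at the bottom interface goes from n = 2.3 toward n = 1.27: no phase shift.
The two reflections differ by half a wavelength.
With one net inversion, destructive interference in reflection requires 2 n t cos θ_r = m λ.
Snell's law: 1.54 sin 17.0° = 2.3 sin θ_r → sin θ_r = 0.196, cos θ_r = 0.981.
Minimum nonzero at m = 1: t = λ / (2 n cos θ_r) = 741 / (2 × 2.3 × 0.981) = 164 nm.

164 nm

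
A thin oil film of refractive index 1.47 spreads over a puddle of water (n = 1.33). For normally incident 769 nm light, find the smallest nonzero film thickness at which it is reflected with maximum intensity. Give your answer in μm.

At the upper boundary (n = 1.0 to n = 1.47) the reflected ray undergoes a half-wave phase shift.
Ray reflecting at the bottom interface goes from n = 1.47 toward n = 1.33: no phase shift.
Exactly one π shift → a net half-wave offset.
With one net inversion, constructive interference in reflection requires 2 n t = (m + ½) λ.
Minimum at m = 0: t = λ / (4 n) = 769 / (4 × 1.47) = 131 nm.

0.131 μm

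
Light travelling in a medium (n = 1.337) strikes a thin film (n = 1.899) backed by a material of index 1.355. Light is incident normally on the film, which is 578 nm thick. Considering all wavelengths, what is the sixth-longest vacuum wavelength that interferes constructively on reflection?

Ray reflecting at the top interface goes from n = 1.337 toward n = 1.899: a half-wave phase shift.
At the lower boundary (n = 1.899 to n = 1.355) the reflected ray undergoes no phase shift.
Exactly one π shift → a net half-wave offset.
With one net inversion, constructive interference in reflection requires 2 n t = (m + ½) λ.
λ = 2 n t / (m + ½). The sixth-longest wavelength is m = 5: λ = 2 × 1.899 × 578 / 5.50 = 399 nm.

399 nm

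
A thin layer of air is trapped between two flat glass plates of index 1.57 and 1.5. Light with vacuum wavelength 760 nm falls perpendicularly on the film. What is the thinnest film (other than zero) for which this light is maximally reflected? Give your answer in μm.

Top surface (1.57 → 1.0): reflection off a lower-index medium gives no phase shift.
At the lower boundary (n = 1.0 to n = 1.5) the reflected ray undergoes a half-wave phase shift.
Exactly one π shift → a net half-wave offset.
For maximum reflection here: 2 n t = (m + ½) λ.
Minimum at m = 0: t = λ / (4 n) = 760 / (4 × 1.0) = 190 nm.

0.190 μm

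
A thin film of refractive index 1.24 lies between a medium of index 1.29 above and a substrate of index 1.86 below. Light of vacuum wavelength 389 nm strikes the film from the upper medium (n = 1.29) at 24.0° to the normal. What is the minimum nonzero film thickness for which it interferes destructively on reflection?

173 nm

At the upper boundary (n = 1.29 to n = 1.24) the reflected ray undergoes no phase shift.
Ray reflecting at the bottom interface goes from n = 1.24 toward n = 1.86: a half-wave phase shift.
The two reflections differ by half a wavelength.
With one net inversion, destructive interference in reflection requires 2 n t cos θ_r = m λ.
Snell's law: 1.29 sin 24.0° = 1.24 sin θ_r → sin θ_r = 0.423, cos θ_r = 0.906.
Minimum nonzero at m = 1: t = λ / (2 n cos θ_r) = 389 / (2 × 1.24 × 0.906) = 173 nm.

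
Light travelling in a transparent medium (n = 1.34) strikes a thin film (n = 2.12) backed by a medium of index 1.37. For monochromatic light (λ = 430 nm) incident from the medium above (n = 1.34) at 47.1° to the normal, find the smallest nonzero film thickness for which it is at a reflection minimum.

Ray reflecting at the top interface goes from n = 1.34 toward n = 2.12: a half-wave phase shift.
Bottom surface (2.12 → 1.37): reflection off a lower-index medium gives no phase shift.
The two reflections differ by half a wavelength.
With one net inversion, destructive interference in reflection requires 2 n t cos θ_r = m λ.
Snell's law: 1.34 sin 47.1° = 2.12 sin θ_r → sin θ_r = 0.463, cos θ_r = 0.886.
Minimum nonzero at m = 1: t = λ / (2 n cos θ_r) = 430 / (2 × 2.12 × 0.886) = 114 nm.

114 nm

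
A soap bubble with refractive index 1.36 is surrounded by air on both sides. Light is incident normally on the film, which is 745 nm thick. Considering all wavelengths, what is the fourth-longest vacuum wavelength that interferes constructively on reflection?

At the upper boundary (n = 1.0 to n = 1.36) the reflected ray undergoes a half-wave phase shift.
At the lower boundary (n = 1.36 to n = 1.0) the reflected ray undergoes no phase shift.
The two reflections differ by half a wavelength.
So the condition for constructive reflection is 2 n t = (m + ½) λ.
λ = 2 n t / (m + ½). The fourth-longest wavelength is m = 3: λ = 2 × 1.36 × 745 / 3.50 = 579 nm.

579 nm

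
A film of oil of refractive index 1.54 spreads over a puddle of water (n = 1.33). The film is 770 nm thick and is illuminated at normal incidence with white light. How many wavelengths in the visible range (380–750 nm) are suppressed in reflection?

At the upper boundary (n = 1.0 to n = 1.54) the reflected ray undergoes a half-wave phase shift.
Bottom surface (1.54 → 1.33): reflection off a lower-index medium gives no phase shift.
The two reflections differ by half a wavelength.
With one net inversion, destructive interference in reflection requires 2 n t = m λ.
λ = 2 n t / m = 2372 / m nm.
m=3: 791 nm (IR); m=4: 593 nm (visible); m=5: 474 nm (visible); m=6: 395 nm (visible); m=7: 339 nm (UV).

3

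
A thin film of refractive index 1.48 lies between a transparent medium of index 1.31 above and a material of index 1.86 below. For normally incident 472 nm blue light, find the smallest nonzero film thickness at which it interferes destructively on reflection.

Top surface (1.31 → 1.48): reflection off a higher-index medium gives a half-wave phase shift.
Ray reflecting at the bottom interface goes from n = 1.48 toward n = 1.86: a half-wave phase shift.
Zero or two π shifts → no net half-wave offset.
For dark reflection here: 2 n t = (m + ½) λ.
Minimum at m = 0: t = λ / (4 n) = 472 / (4 × 1.48) = 79.7 nm.

79.7 nm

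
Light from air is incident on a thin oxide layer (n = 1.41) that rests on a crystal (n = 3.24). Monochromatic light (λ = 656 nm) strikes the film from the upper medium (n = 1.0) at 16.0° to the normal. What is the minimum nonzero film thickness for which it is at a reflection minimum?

119 nm

Ray reflecting at the top interface goes from n = 1.0 toward n = 1.41: a half-wave phase shift.
At the lower boundary (n = 1.41 to n = 3.24) the reflected ray undergoes a half-wave phase shift.
Net: no relative phase inversion (both shifts match).
With no net inversion, destructive interference in reflection requires 2 n t cos θ_r = (m + ½) λ.
Snell's law: 1.0 sin 16.0° = 1.41 sin θ_r → sin θ_r = 0.195, cos θ_r = 0.981.
Minimum at m = 0: t = λ / (4 n cos θ_r) = 656 / (4 × 1.41 × 0.981) = 119 nm.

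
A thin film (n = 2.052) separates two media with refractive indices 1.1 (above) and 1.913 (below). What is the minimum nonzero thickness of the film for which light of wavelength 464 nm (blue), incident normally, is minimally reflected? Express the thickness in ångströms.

Top surface (1.1 → 2.052): reflection off a higher-index medium gives a half-wave phase shift.
Bottom surface (2.052 → 1.913): reflection off a lower-index medium gives no phase shift.
Exactly one π shift → a net half-wave offset.
With one net inversion, destructive interference in reflection requires 2 n t = m λ.
Minimum nonzero at m = 1: t = λ / (2 n) = 464 / (2 × 2.052) = 113 nm.

1131 Å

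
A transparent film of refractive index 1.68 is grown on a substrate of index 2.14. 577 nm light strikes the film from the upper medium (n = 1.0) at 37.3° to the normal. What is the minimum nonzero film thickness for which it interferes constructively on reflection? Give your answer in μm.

Top surface (1.0 → 1.68): reflection off a higher-index medium gives a half-wave phase shift.
At the lower boundary (n = 1.68 to n = 2.14) the reflected ray undergoes a half-wave phase shift.
The two reflections carry the same phase change, so no net offset.
For strong reflection here: 2 n t cos θ_r = m λ.
Snell's law: 1.0 sin 37.3° = 1.68 sin θ_r → sin θ_r = 0.361, cos θ_r = 0.933.
Minimum nonzero at m = 1: t = λ / (2 n cos θ_r) = 577 / (2 × 1.68 × 0.933) = 184 nm.

0.184 μm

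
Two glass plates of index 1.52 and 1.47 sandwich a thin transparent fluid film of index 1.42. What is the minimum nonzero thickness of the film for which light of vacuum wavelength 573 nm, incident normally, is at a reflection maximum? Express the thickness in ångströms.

1009 Å

At the upper boundary (n = 1.52 to n = 1.42) the reflected ray undergoes no phase shift.
Bottom surface (1.42 → 1.47): reflection off a higher-index medium gives a half-wave phase shift.
The two reflections differ by half a wavelength.
With one net inversion, constructive interference in reflection requires 2 n t = (m + ½) λ.
Minimum at m = 0: t = λ / (4 n) = 573 / (4 × 1.42) = 101 nm.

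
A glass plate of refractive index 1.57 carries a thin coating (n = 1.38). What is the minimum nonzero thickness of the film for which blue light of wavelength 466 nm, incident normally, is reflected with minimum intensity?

Ray reflecting at the top interface goes from n = 1.0 toward n = 1.38: a half-wave phase shift.
At the lower boundary (n = 1.38 to n = 1.57) the reflected ray undergoes a half-wave phase shift.
Net: no relative phase inversion (both shifts match).
For weak reflection here: 2 n t = (m + ½) λ.
Minimum at m = 0: t = λ / (4 n) = 466 / (4 × 1.38) = 84.4 nm.

84.4 nm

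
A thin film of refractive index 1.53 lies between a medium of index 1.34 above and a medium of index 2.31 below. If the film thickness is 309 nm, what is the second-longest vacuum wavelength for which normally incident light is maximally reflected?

At the upper boundary (n = 1.34 to n = 1.53) the reflected ray undergoes a half-wave phase shift.
Ray reflecting at the bottom interface goes from n = 1.53 toward n = 2.31: a half-wave phase shift.
Net: no relative phase inversion (both shifts match).
With no net inversion, constructive interference in reflection requires 2 n t = m λ.
λ = 2 n t / m. The second-longest wavelength is m = 2: λ = 2 × 1.53 × 309 / 2.00 = 473 nm.

473 nm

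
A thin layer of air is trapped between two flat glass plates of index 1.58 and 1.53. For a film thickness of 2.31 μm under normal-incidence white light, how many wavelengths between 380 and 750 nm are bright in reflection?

6

At the upper boundary (n = 1.58 to n = 1.0) the reflected ray undergoes no phase shift.
Ray reflecting at the bottom interface goes from n = 1.0 toward n = 1.53: a half-wave phase shift.
Net: one phase inversion between the two reflected rays.
With one net inversion, constructive interference in reflection requires 2 n t = (m + ½) λ.
λ = 2 n t / (m + ½) = 4620 / (m + ½) nm.
m=5: 840 nm (IR); m=6: 711 nm (visible); m=7: 616 nm (visible); m=8: 544 nm (visible); m=9: 486 nm (visible); m=10: 440 nm (visible); m=11: 402 nm (visible); m=12: 370 nm (UV).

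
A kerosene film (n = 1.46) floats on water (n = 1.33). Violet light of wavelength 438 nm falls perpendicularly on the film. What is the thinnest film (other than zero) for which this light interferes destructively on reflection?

Top surface (1.0 → 1.46): reflection off a higher-index medium gives a half-wave phase shift.
Bottom surface (1.46 → 1.33): reflection off a lower-index medium gives no phase shift.
Net: one phase inversion between the two reflected rays.
So the condition for destructive reflection is 2 n t = m λ.
Minimum nonzero at m = 1: t = λ / (2 n) = 438 / (2 × 1.46) = 150 nm.

150 nm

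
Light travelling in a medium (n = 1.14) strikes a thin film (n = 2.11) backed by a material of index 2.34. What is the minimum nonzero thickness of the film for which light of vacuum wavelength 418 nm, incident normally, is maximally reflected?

99.1 nm

Ray reflecting at the top interface goes from n = 1.14 toward n = 2.11: a half-wave phase shift.
Bottom surface (2.11 → 2.34): reflection off a higher-index medium gives a half-wave phase shift.
Net: no relative phase inversion (both shifts match).
With no net inversion, constructive interference in reflection requires 2 n t = m λ.
Minimum nonzero at m = 1: t = λ / (2 n) = 418 / (2 × 2.11) = 99.1 nm.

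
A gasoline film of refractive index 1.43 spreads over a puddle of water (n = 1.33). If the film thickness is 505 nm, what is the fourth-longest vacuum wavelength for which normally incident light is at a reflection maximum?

413 nm

At the upper boundary (n = 1.0 to n = 1.43) the reflected ray undergoes a half-wave phase shift.
Bottom surface (1.43 → 1.33): reflection off a lower-index medium gives no phase shift.
Net: one phase inversion between the two reflected rays.
With one net inversion, constructive interference in reflection requires 2 n t = (m + ½) λ.
λ = 2 n t / (m + ½). The fourth-longest wavelength is m = 3: λ = 2 × 1.43 × 505 / 3.50 = 413 nm.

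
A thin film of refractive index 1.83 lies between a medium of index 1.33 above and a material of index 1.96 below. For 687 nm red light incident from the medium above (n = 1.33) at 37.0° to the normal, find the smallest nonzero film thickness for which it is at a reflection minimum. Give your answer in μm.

0.104 μm

Ray reflecting at the top interface goes from n = 1.33 toward n = 1.83: a half-wave phase shift.
Bottom surface (1.83 → 1.96): reflection off a higher-index medium gives a half-wave phase shift.
Net: no relative phase inversion (both shifts match).
With no net inversion, destructive interference in reflection requires 2 n t cos θ_r = (m + ½) λ.
Snell's law: 1.33 sin 37.0° = 1.83 sin θ_r → sin θ_r = 0.437, cos θ_r = 0.899.
Minimum at m = 0: t = λ / (4 n cos θ_r) = 687 / (4 × 1.83 × 0.899) = 104 nm.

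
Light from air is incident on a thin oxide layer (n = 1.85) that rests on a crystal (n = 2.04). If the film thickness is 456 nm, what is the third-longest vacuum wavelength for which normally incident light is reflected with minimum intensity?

Ray reflecting at the top interface goes from n = 1.0 toward n = 1.85: a half-wave phase shift.
At the lower boundary (n = 1.85 to n = 2.04) the reflected ray undergoes a half-wave phase shift.
Net: no relative phase inversion (both shifts match).
So the condition for destructive reflection is 2 n t = (m + ½) λ.
λ = 2 n t / (m + ½). The third-longest wavelength is m = 2: λ = 2 × 1.85 × 456 / 2.50 = 675 nm.

675 nm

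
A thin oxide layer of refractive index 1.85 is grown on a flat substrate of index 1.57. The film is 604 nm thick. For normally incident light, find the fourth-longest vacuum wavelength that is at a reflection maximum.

Top surface (1.0 → 1.85): reflection off a higher-index medium gives a half-wave phase shift.
Ray reflecting at the bottom interface goes from n = 1.85 toward n = 1.57: no phase shift.
The two reflections differ by half a wavelength.
With one net inversion, constructive interference in reflection requires 2 n t = (m + ½) λ.
λ = 2 n t / (m + ½). The fourth-longest wavelength is m = 3: λ = 2 × 1.85 × 604 / 3.50 = 639 nm.

639 nm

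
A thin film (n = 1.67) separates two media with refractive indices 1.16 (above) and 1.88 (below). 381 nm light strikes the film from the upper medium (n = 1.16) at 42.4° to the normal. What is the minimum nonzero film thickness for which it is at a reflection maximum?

129 nm

Ray reflecting at the top interface goes from n = 1.16 toward n = 1.67: a half-wave phase shift.
Ray reflecting at the bottom interface goes from n = 1.67 toward n = 1.88: a half-wave phase shift.
Net: no relative phase inversion (both shifts match).
With no net inversion, constructive interference in reflection requires 2 n t cos θ_r = m λ.
Snell's law: 1.16 sin 42.4° = 1.67 sin θ_r → sin θ_r = 0.468, cos θ_r = 0.884.
Minimum nonzero at m = 1: t = λ / (2 n cos θ_r) = 381 / (2 × 1.67 × 0.884) = 129 nm.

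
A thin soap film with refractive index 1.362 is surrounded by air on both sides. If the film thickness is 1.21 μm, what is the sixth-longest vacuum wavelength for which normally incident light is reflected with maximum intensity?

599 nm

At the upper boundary (n = 1.0 to n = 1.362) the reflected ray undergoes a half-wave phase shift.
Bottom surface (1.362 → 1.0): reflection off a lower-index medium gives no phase shift.
Net: one phase inversion between the two reflected rays.
For maximum reflection here: 2 n t = (m + ½) λ.
λ = 2 n t / (m + ½). The sixth-longest wavelength is m = 5: λ = 2 × 1.362 × 1210 / 5.50 = 599 nm.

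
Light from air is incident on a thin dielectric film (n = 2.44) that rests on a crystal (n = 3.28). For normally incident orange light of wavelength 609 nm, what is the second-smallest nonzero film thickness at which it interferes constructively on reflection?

250 nm

At the upper boundary (n = 1.0 to n = 2.44) the reflected ray undergoes a half-wave phase shift.
Ray reflecting at the bottom interface goes from n = 2.44 toward n = 3.28: a half-wave phase shift.
Net: no relative phase inversion (both shifts match).
So the condition for constructive reflection is 2 n t = m λ.
The second-smallest nonzero thickness corresponds to m = 2: t = m λ / (2 n) = 2.00 × 609 / (2 × 2.44) = 250 nm.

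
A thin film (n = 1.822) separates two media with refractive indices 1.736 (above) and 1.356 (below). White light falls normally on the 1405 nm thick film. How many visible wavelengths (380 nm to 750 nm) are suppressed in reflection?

7

At the upper boundary (n = 1.736 to n = 1.822) the reflected ray undergoes a half-wave phase shift.
Bottom surface (1.822 → 1.356): reflection off a lower-index medium gives no phase shift.
The two reflections differ by half a wavelength.
With one net inversion, destructive interference in reflection requires 2 n t = m λ.
λ = 2 n t / m = 5120 / m nm.
m=6: 853 nm (IR); m=7: 731 nm (visible); m=8: 640 nm (visible); m=9: 569 nm (visible); m=10: 512 nm (visible); m=11: 465 nm (visible); m=12: 427 nm (visible); m=13: 394 nm (visible); m=14: 366 nm (UV).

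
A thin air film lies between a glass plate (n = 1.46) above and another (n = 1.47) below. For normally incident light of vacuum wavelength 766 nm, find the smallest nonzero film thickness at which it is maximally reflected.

192 nm

Top surface (1.46 → 1.0): reflection off a lower-index medium gives no phase shift.
At the lower boundary (n = 1.0 to n = 1.47) the reflected ray undergoes a half-wave phase shift.
Exactly one π shift → a net half-wave offset.
So the condition for constructive reflection is 2 n t = (m + ½) λ.
Minimum at m = 0: t = λ / (4 n) = 766 / (4 × 1.0) = 192 nm.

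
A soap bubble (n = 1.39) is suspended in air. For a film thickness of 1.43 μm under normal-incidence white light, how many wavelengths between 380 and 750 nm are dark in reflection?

Ray reflecting at the top interface goes from n = 1.0 toward n = 1.39: a half-wave phase shift.
At the lower boundary (n = 1.39 to n = 1.0) the reflected ray undergoes no phase shift.
The two reflections differ by half a wavelength.
With one net inversion, destructive interference in reflection requires 2 n t = m λ.
λ = 2 n t / m = 3975 / m nm.
m=5: 795 nm (IR); m=6: 663 nm (visible); m=7: 568 nm (visible); m=8: 497 nm (visible); m=9: 442 nm (visible); m=10: 398 nm (visible); m=11: 361 nm (UV).

5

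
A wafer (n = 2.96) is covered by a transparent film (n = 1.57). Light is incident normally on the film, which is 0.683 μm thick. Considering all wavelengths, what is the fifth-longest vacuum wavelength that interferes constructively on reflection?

At the upper boundary (n = 1.0 to n = 1.57) the reflected ray undergoes a half-wave phase shift.
Ray reflecting at the bottom interface goes from n = 1.57 toward n = 2.96: a half-wave phase shift.
The two reflections carry the same phase change, so no net offset.
With no net inversion, constructive interference in reflection requires 2 n t = m λ.
λ = 2 n t / m. The fifth-longest wavelength is m = 5: λ = 2 × 1.57 × 683 / 5.00 = 429 nm.

429 nm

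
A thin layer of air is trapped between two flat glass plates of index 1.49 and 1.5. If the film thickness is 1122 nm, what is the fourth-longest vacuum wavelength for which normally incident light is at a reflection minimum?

Ray reflecting at the top interface goes from n = 1.49 toward n = 1.0: no phase shift.
Bottom surface (1.0 → 1.5): reflection off a higher-index medium gives a half-wave phase shift.
Net: one phase inversion between the two reflected rays.
With one net inversion, destructive interference in reflection requires 2 n t = m λ.
λ = 2 n t / m. The fourth-longest wavelength is m = 4: λ = 2 × 1.0 × 1122 / 4.00 = 561 nm.

561 nm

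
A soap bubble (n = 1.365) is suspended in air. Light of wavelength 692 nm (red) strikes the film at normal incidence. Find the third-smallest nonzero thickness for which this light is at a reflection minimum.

Ray reflecting at the top interface goes from n = 1.0 toward n = 1.365: a half-wave phase shift.
At the lower boundary (n = 1.365 to n = 1.0) the reflected ray undergoes no phase shift.
Net: one phase inversion between the two reflected rays.
For dark reflection here: 2 n t = m λ.
The third-smallest nonzero thickness corresponds to m = 3: t = m λ / (2 n) = 3.00 × 692 / (2 × 1.365) = 760 nm.

760 nm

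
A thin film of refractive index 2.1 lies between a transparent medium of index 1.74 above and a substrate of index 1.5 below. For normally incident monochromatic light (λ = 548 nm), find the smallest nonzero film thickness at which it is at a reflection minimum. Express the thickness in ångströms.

1305 Å

Top surface (1.74 → 2.1): reflection off a higher-index medium gives a half-wave phase shift.
At the lower boundary (n = 2.1 to n = 1.5) the reflected ray undergoes no phase shift.
Exactly one π shift → a net half-wave offset.
For weak reflection here: 2 n t = m λ.
Minimum nonzero at m = 1: t = λ / (2 n) = 548 / (2 × 2.1) = 130 nm.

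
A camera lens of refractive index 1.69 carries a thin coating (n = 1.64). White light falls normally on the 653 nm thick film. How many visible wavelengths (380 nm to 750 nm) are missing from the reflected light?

At the upper boundary (n = 1.0 to n = 1.64) the reflected ray undergoes a half-wave phase shift.
Bottom surface (1.64 → 1.69): reflection off a higher-index medium gives a half-wave phase shift.
Net: no relative phase inversion (both shifts match).
For dark reflection here: 2 n t = (m + ½) λ.
λ = 2 n t / (m + ½) = 2142 / (m + ½) nm.
m=2: 857 nm (IR); m=3: 612 nm (visible); m=4: 476 nm (visible); m=5: 389 nm (visible); m=6: 330 nm (UV).

3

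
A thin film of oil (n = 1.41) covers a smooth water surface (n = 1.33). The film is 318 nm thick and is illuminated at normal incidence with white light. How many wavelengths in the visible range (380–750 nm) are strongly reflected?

1

At the upper boundary (n = 1.0 to n = 1.41) the reflected ray undergoes a half-wave phase shift.
Bottom surface (1.41 → 1.33): reflection off a lower-index medium gives no phase shift.
The two reflections differ by half a wavelength.
So the condition for constructive reflection is 2 n t = (m + ½) λ.
λ = 2 n t / (m + ½) = 897 / (m + ½) nm.
m=0: 1794 nm (IR); m=1: 598 nm (visible); m=2: 359 nm (UV).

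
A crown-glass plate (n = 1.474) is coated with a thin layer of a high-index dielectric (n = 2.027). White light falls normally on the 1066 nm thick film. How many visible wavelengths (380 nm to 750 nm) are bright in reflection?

Ray reflecting at the top interface goes from n = 1.0 toward n = 2.027: a half-wave phase shift.
Ray reflecting at the bottom interface goes from n = 2.027 toward n = 1.474: no phase shift.
The two reflections differ by half a wavelength.
With one net inversion, constructive interference in reflection requires 2 n t = (m + ½) λ.
λ = 2 n t / (m + ½) = 4322 / (m + ½) nm.
m=5: 786 nm (IR); m=6: 665 nm (visible); m=7: 576 nm (visible); m=8: 508 nm (visible); m=9: 455 nm (visible); m=10: 412 nm (visible); m=11: 376 nm (UV).

5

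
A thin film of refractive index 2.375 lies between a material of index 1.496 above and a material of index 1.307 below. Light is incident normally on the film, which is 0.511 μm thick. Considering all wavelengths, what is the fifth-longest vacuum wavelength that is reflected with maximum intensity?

539 nm

Top surface (1.496 → 2.375): reflection off a higher-index medium gives a half-wave phase shift.
Ray reflecting at the bottom interface goes from n = 2.375 toward n = 1.307: no phase shift.
Net: one phase inversion between the two reflected rays.
So the condition for constructive reflection is 2 n t = (m + ½) λ.
λ = 2 n t / (m + ½). The fifth-longest wavelength is m = 4: λ = 2 × 2.375 × 511 / 4.50 = 539 nm.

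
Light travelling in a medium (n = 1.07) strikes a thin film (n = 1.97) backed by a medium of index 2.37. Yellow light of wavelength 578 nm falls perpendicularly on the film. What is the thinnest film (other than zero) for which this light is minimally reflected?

73.4 nm

Top surface (1.07 → 1.97): reflection off a higher-index medium gives a half-wave phase shift.
Ray reflecting at the bottom interface goes from n = 1.97 toward n = 2.37: a half-wave phase shift.
Zero or two π shifts → no net half-wave offset.
With no net inversion, destructive interference in reflection requires 2 n t = (m + ½) λ.
Minimum at m = 0: t = λ / (4 n) = 578 / (4 × 1.97) = 73.4 nm.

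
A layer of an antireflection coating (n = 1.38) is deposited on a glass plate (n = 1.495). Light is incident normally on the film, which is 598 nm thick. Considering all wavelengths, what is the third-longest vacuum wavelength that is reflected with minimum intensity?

Ray reflecting at the top interface goes from n = 1.0 toward n = 1.38: a half-wave phase shift.
At the lower boundary (n = 1.38 to n = 1.495) the reflected ray undergoes a half-wave phase shift.
Net: no relative phase inversion (both shifts match).
With no net inversion, destructive interference in reflection requires 2 n t = (m + ½) λ.
λ = 2 n t / (m + ½). The third-longest wavelength is m = 2: λ = 2 × 1.38 × 598 / 2.50 = 660 nm.

660 nm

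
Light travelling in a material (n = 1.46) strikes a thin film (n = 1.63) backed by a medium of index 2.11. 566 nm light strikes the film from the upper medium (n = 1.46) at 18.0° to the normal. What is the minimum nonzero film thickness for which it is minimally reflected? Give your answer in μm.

0.0903 μm

Top surface (1.46 → 1.63): reflection off a higher-index medium gives a half-wave phase shift.
Ray reflecting at the bottom interface goes from n = 1.63 toward n = 2.11: a half-wave phase shift.
Zero or two π shifts → no net half-wave offset.
So the condition for destructive reflection is 2 n t cos θ_r = (m + ½) λ.
Snell's law: 1.46 sin 18.0° = 1.63 sin θ_r → sin θ_r = 0.277, cos θ_r = 0.961.
Minimum at m = 0: t = λ / (4 n cos θ_r) = 566 / (4 × 1.63 × 0.961) = 90.3 nm.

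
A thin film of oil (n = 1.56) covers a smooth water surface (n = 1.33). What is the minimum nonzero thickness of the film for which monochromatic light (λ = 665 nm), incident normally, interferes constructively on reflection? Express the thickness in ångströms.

At the upper boundary (n = 1.0 to n = 1.56) the reflected ray undergoes a half-wave phase shift.
Bottom surface (1.56 → 1.33): reflection off a lower-index medium gives no phase shift.
The two reflections differ by half a wavelength.
So the condition for constructive reflection is 2 n t = (m + ½) λ.
Minimum at m = 0: t = λ / (4 n) = 665 / (4 × 1.56) = 107 nm.

1066 Å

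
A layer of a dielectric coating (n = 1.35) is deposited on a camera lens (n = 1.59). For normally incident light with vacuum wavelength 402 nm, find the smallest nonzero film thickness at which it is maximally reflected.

Ray reflecting at the top interface goes from n = 1.0 toward n = 1.35: a half-wave phase shift.
At the lower boundary (n = 1.35 to n = 1.59) the reflected ray undergoes a half-wave phase shift.
Net: no relative phase inversion (both shifts match).
So the condition for constructive reflection is 2 n t = m λ.
Minimum nonzero at m = 1: t = λ / (2 n) = 402 / (2 × 1.35) = 149 nm.

149 nm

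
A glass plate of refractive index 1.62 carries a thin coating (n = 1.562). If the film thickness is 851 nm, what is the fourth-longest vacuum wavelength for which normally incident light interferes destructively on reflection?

Ray reflecting at the top interface goes from n = 1.0 toward n = 1.562: a half-wave phase shift.
Ray reflecting at the bottom interface goes from n = 1.562 toward n = 1.62: a half-wave phase shift.
Net: no relative phase inversion (both shifts match).
With no net inversion, destructive interference in reflection requires 2 n t = (m + ½) λ.
λ = 2 n t / (m + ½). The fourth-longest wavelength is m = 3: λ = 2 × 1.562 × 851 / 3.50 = 760 nm.

760 nm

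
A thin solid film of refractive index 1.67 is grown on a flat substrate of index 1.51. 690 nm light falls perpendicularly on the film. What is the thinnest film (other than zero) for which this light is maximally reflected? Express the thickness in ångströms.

At the upper boundary (n = 1.0 to n = 1.67) the reflected ray undergoes a half-wave phase shift.
Bottom surface (1.67 → 1.51): reflection off a lower-index medium gives no phase shift.
The two reflections differ by half a wavelength.
For maximum reflection here: 2 n t = (m + ½) λ.
Minimum at m = 0: t = λ / (4 n) = 690 / (4 × 1.67) = 103 nm.

1033 Å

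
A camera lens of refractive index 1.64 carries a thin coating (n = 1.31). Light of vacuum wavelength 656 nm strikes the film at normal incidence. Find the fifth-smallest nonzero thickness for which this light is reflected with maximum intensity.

1252 nm

At the upper boundary (n = 1.0 to n = 1.31) the reflected ray undergoes a half-wave phase shift.
Bottom surface (1.31 → 1.64): reflection off a higher-index medium gives a half-wave phase shift.
The two reflections carry the same phase change, so no net offset.
So the condition for constructive reflection is 2 n t = m λ.
The fifth-smallest nonzero thickness corresponds to m = 5: t = m λ / (2 n) = 5.00 × 656 / (2 × 1.31) = 1252 nm.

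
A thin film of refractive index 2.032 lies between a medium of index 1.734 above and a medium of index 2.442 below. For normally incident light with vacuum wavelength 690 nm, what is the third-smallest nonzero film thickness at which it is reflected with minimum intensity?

424 nm

At the upper boundary (n = 1.734 to n = 2.032) the reflected ray undergoes a half-wave phase shift.
At the lower boundary (n = 2.032 to n = 2.442) the reflected ray undergoes a half-wave phase shift.
Zero or two π shifts → no net half-wave offset.
For minimum reflection here: 2 n t = (m + ½) λ.
The third-smallest nonzero thickness corresponds to m = 2: t = (m + ½) λ / (2 n) = 2.50 × 690 / (2 × 2.032) = 424 nm.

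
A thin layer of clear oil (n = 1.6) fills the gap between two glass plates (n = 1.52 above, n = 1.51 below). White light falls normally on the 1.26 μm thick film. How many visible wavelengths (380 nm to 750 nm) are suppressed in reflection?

5

Ray reflecting at the top interface goes from n = 1.52 toward n = 1.6: a half-wave phase shift.
At the lower boundary (n = 1.6 to n = 1.51) the reflected ray undergoes no phase shift.
The two reflections differ by half a wavelength.
So the condition for destructive reflection is 2 n t = m λ.
λ = 2 n t / m = 4032 / m nm.
m=5: 806 nm (IR); m=6: 672 nm (visible); m=7: 576 nm (visible); m=8: 504 nm (visible); m=9: 448 nm (visible); m=10: 403 nm (visible); m=11: 367 nm (UV).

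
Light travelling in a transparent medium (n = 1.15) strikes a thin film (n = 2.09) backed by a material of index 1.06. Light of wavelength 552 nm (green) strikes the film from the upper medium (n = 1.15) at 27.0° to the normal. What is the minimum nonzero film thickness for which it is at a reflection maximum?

Top surface (1.15 → 2.09): reflection off a higher-index medium gives a half-wave phase shift.
Ray reflecting at the bottom interface goes from n = 2.09 toward n = 1.06: no phase shift.
Exactly one π shift → a net half-wave offset.
With one net inversion, constructive interference in reflection requires 2 n t cos θ_r = (m + ½) λ.
Snell's law: 1.15 sin 27.0° = 2.09 sin θ_r → sin θ_r = 0.250, cos θ_r = 0.968.
Minimum at m = 0: t = λ / (4 n cos θ_r) = 552 / (4 × 2.09 × 0.968) = 68.2 nm.

68.2 nm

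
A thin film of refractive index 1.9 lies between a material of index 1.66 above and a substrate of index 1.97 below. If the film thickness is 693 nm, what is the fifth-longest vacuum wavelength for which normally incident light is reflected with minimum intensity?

At the upper boundary (n = 1.66 to n = 1.9) the reflected ray undergoes a half-wave phase shift.
At the lower boundary (n = 1.9 to n = 1.97) the reflected ray undergoes a half-wave phase shift.
The two reflections carry the same phase change, so no net offset.
So the condition for destructive reflection is 2 n t = (m + ½) λ.
λ = 2 n t / (m + ½). The fifth-longest wavelength is m = 4: λ = 2 × 1.9 × 693 / 4.50 = 585 nm.

585 nm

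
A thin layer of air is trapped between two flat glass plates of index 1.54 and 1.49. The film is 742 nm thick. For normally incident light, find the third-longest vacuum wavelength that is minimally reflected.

495 nm

Top surface (1.54 → 1.0): reflection off a lower-index medium gives no phase shift.
Bottom surface (1.0 → 1.49): reflection off a higher-index medium gives a half-wave phase shift.
Exactly one π shift → a net half-wave offset.
For dark reflection here: 2 n t = m λ.
λ = 2 n t / m. The third-longest wavelength is m = 3: λ = 2 × 1.0 × 742 / 3.00 = 495 nm.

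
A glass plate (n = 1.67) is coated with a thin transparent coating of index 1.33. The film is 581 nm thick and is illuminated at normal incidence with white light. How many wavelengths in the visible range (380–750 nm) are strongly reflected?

2

At the upper boundary (n = 1.0 to n = 1.33) the reflected ray undergoes a half-wave phase shift.
Ray reflecting at the bottom interface goes from n = 1.33 toward n = 1.67: a half-wave phase shift.
Zero or two π shifts → no net half-wave offset.
So the condition for constructive reflection is 2 n t = m λ.
λ = 2 n t / m = 1545 / m nm.
m=2: 773 nm (IR); m=3: 515 nm (visible); m=4: 386 nm (visible); m=5: 309 nm (UV).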